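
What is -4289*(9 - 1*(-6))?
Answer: -64335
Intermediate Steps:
-4289*(9 - 1*(-6)) = -4289*(9 + 6) = -4289*15 = -64335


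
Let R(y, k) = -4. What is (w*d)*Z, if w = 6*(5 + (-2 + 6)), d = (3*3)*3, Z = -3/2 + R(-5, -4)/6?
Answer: -3159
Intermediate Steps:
Z = -13/6 (Z = -3/2 - 4/6 = -3*½ - 4*⅙ = -3/2 - ⅔ = -13/6 ≈ -2.1667)
d = 27 (d = 9*3 = 27)
w = 54 (w = 6*(5 + 4) = 6*9 = 54)
(w*d)*Z = (54*27)*(-13/6) = 1458*(-13/6) = -3159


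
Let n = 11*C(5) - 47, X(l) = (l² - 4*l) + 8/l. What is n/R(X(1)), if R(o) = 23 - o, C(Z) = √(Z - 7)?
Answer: -47/18 + 11*I*√2/18 ≈ -2.6111 + 0.86424*I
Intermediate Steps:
X(l) = l² - 4*l + 8/l
C(Z) = √(-7 + Z)
n = -47 + 11*I*√2 (n = 11*√(-7 + 5) - 47 = 11*√(-2) - 47 = 11*(I*√2) - 47 = 11*I*√2 - 47 = -47 + 11*I*√2 ≈ -47.0 + 15.556*I)
n/R(X(1)) = (-47 + 11*I*√2)/(23 - (8 + 1²*(-4 + 1))/1) = (-47 + 11*I*√2)/(23 - (8 + 1*(-3))) = (-47 + 11*I*√2)/(23 - (8 - 3)) = (-47 + 11*I*√2)/(23 - 5) = (-47 + 11*I*√2)/18 = (-47 + 11*I*√2)*(1/18) = -47/18 + 11*I*√2/18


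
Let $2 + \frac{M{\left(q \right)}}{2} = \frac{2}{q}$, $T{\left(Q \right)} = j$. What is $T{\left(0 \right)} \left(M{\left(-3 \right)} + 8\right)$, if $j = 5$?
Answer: $\frac{40}{3} \approx 13.333$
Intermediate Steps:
$T{\left(Q \right)} = 5$
$M{\left(q \right)} = -4 + \frac{4}{q}$ ($M{\left(q \right)} = -4 + 2 \frac{2}{q} = -4 + \frac{4}{q}$)
$T{\left(0 \right)} \left(M{\left(-3 \right)} + 8\right) = 5 \left(\left(-4 + \frac{4}{-3}\right) + 8\right) = 5 \left(\left(-4 + 4 \left(- \frac{1}{3}\right)\right) + 8\right) = 5 \left(\left(-4 - \frac{4}{3}\right) + 8\right) = 5 \left(- \frac{16}{3} + 8\right) = 5 \cdot \frac{8}{3} = \frac{40}{3}$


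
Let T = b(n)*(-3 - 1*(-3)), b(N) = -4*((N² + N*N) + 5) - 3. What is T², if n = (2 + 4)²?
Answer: 0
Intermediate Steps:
n = 36 (n = 6² = 36)
b(N) = -23 - 8*N² (b(N) = -4*((N² + N²) + 5) - 3 = -4*(2*N² + 5) - 3 = -4*(5 + 2*N²) - 3 = (-20 - 8*N²) - 3 = -23 - 8*N²)
T = 0 (T = (-23 - 8*36²)*(-3 - 1*(-3)) = (-23 - 8*1296)*(-3 + 3) = (-23 - 10368)*0 = -10391*0 = 0)
T² = 0² = 0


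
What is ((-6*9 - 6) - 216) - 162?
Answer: -438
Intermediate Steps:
((-6*9 - 6) - 216) - 162 = ((-54 - 6) - 216) - 162 = (-60 - 216) - 162 = -276 - 162 = -438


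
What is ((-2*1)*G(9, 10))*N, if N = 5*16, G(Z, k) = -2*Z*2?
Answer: 5760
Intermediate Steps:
G(Z, k) = -4*Z
N = 80
((-2*1)*G(9, 10))*N = ((-2*1)*(-4*9))*80 = -2*(-36)*80 = 72*80 = 5760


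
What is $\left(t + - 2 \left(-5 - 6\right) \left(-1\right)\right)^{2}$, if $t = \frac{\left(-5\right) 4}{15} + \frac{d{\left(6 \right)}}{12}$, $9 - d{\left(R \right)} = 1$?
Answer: $\frac{4624}{9} \approx 513.78$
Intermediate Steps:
$d{\left(R \right)} = 8$ ($d{\left(R \right)} = 9 - 1 = 8$)
$t = - \frac{2}{3}$ ($t = \frac{\left(-5\right) 4}{15} + \frac{8}{12} = \left(-20\right) \frac{1}{15} + 8 \cdot \frac{1}{12} = - \frac{4}{3} + \frac{2}{3} = - \frac{2}{3} \approx -0.66667$)
$\left(t + - 2 \left(-5 - 6\right) \left(-1\right)\right)^{2} = \left(- \frac{2}{3} + - 2 \left(-5 - 6\right) \left(-1\right)\right)^{2} = \left(- \frac{2}{3} + \left(-2\right) \left(-11\right) \left(-1\right)\right)^{2} = \left(- \frac{2}{3} + 22 \left(-1\right)\right)^{2} = \left(- \frac{2}{3} - 22\right)^{2} = \left(- \frac{68}{3}\right)^{2} = \frac{4624}{9}$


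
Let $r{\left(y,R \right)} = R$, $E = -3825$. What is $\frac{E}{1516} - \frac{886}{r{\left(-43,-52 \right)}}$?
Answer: $\frac{286069}{19708} \approx 14.515$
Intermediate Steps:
$\frac{E}{1516} - \frac{886}{r{\left(-43,-52 \right)}} = - \frac{3825}{1516} - \frac{886}{-52} = \left(-3825\right) \frac{1}{1516} - - \frac{443}{26} = - \frac{3825}{1516} + \frac{443}{26} = \frac{286069}{19708}$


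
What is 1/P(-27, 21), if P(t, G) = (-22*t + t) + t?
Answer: 1/540 ≈ 0.0018519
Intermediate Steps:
P(t, G) = -20*t (P(t, G) = -21*t + t = -20*t)
1/P(-27, 21) = 1/(-20*(-27)) = 1/540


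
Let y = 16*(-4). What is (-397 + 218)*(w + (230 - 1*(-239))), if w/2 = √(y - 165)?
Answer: -83951 - 358*I*√229 ≈ -83951.0 - 5417.5*I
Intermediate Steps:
y = -64
w = 2*I*√229 (w = 2*√(-64 - 165) = 2*√(-229) = 2*(I*√229) = 2*I*√229 ≈ 30.266*I)
(-397 + 218)*(w + (230 - 1*(-239))) = (-397 + 218)*(2*I*√229 + (230 - 1*(-239))) = -179*(2*I*√229 + (230 + 239)) = -179*(2*I*√229 + 469) = -179*(469 + 2*I*√229) = -83951 - 358*I*√229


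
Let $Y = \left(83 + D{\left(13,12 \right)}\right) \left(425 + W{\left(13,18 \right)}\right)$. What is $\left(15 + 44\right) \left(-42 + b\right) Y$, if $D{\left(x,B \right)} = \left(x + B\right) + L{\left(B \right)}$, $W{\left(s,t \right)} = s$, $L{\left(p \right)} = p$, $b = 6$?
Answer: $-111637440$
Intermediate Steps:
$D{\left(x,B \right)} = x + 2 B$ ($D{\left(x,B \right)} = \left(x + B\right) + B = \left(B + x\right) + B = x + 2 B$)
$Y = 52560$ ($Y = \left(83 + \left(13 + 2 \cdot 12\right)\right) \left(425 + 13\right) = \left(83 + \left(13 + 24\right)\right) 438 = \left(83 + 37\right) 438 = 120 \cdot 438 = 52560$)
$\left(15 + 44\right) \left(-42 + b\right) Y = \left(15 + 44\right) \left(-42 + 6\right) 52560 = 59 \left(-36\right) 52560 = \left(-2124\right) 52560 = -111637440$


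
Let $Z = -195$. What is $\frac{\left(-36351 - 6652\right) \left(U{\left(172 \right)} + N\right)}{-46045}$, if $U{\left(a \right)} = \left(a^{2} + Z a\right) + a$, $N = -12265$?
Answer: $- \frac{690155147}{46045} \approx -14989.0$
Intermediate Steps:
$U{\left(a \right)} = a^{2} - 194 a$ ($U{\left(a \right)} = \left(a^{2} - 195 a\right) + a = a^{2} - 194 a$)
$\frac{\left(-36351 - 6652\right) \left(U{\left(172 \right)} + N\right)}{-46045} = \frac{\left(-36351 - 6652\right) \left(172 \left(-194 + 172\right) - 12265\right)}{-46045} = - 43003 \left(172 \left(-22\right) - 12265\right) \left(- \frac{1}{46045}\right) = - 43003 \left(-3784 - 12265\right) \left(- \frac{1}{46045}\right) = \left(-43003\right) \left(-16049\right) \left(- \frac{1}{46045}\right) = 690155147 \left(- \frac{1}{46045}\right) = - \frac{690155147}{46045}$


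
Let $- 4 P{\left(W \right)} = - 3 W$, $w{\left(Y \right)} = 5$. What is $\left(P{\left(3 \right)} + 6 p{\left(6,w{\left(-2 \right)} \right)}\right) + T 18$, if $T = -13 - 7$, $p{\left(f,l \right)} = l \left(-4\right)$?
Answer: $- \frac{1911}{4} \approx -477.75$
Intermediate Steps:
$p{\left(f,l \right)} = - 4 l$
$P{\left(W \right)} = \frac{3 W}{4}$ ($P{\left(W \right)} = - \frac{\left(-3\right) W}{4} = \frac{3 W}{4}$)
$T = -20$
$\left(P{\left(3 \right)} + 6 p{\left(6,w{\left(-2 \right)} \right)}\right) + T 18 = \left(\frac{3}{4} \cdot 3 + 6 \left(\left(-4\right) 5\right)\right) - 360 = \left(\frac{9}{4} + 6 \left(-20\right)\right) - 360 = \left(\frac{9}{4} - 120\right) - 360 = - \frac{471}{4} - 360 = - \frac{1911}{4}$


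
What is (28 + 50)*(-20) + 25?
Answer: -1535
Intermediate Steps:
(28 + 50)*(-20) + 25 = 78*(-20) + 25 = -1560 + 25 = -1535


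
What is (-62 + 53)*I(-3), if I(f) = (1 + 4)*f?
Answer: 135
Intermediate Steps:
I(f) = 5*f
(-62 + 53)*I(-3) = (-62 + 53)*(5*(-3)) = -9*(-15) = 135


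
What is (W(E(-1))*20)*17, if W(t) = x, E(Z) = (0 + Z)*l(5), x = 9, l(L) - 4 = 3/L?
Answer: 3060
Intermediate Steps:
l(L) = 4 + 3/L
E(Z) = 23*Z/5 (E(Z) = (0 + Z)*(4 + 3/5) = Z*(4 + 3*(1/5)) = Z*(4 + 3/5) = Z*(23/5) = 23*Z/5)
W(t) = 9
(W(E(-1))*20)*17 = (9*20)*17 = 180*17 = 3060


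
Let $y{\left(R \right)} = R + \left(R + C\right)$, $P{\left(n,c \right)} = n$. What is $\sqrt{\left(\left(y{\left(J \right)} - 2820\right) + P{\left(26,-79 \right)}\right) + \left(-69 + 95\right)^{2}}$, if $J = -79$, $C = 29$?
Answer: $i \sqrt{2247} \approx 47.403 i$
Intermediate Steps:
$y{\left(R \right)} = 29 + 2 R$ ($y{\left(R \right)} = R + \left(R + 29\right) = R + \left(29 + R\right) = 29 + 2 R$)
$\sqrt{\left(\left(y{\left(J \right)} - 2820\right) + P{\left(26,-79 \right)}\right) + \left(-69 + 95\right)^{2}} = \sqrt{\left(\left(\left(29 + 2 \left(-79\right)\right) - 2820\right) + 26\right) + \left(-69 + 95\right)^{2}} = \sqrt{\left(\left(\left(29 - 158\right) - 2820\right) + 26\right) + 26^{2}} = \sqrt{\left(\left(-129 - 2820\right) + 26\right) + 676} = \sqrt{\left(-2949 + 26\right) + 676} = \sqrt{-2923 + 676} = \sqrt{-2247} = i \sqrt{2247}$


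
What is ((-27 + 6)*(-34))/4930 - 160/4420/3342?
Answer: 7754531/53547195 ≈ 0.14482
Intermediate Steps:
((-27 + 6)*(-34))/4930 - 160/4420/3342 = -21*(-34)*(1/4930) - 160*1/4420*(1/3342) = 714*(1/4930) - 8/221*1/3342 = 21/145 - 4/369291 = 7754531/53547195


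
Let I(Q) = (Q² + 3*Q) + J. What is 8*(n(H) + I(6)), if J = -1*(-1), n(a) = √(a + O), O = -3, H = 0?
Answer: 440 + 8*I*√3 ≈ 440.0 + 13.856*I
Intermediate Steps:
n(a) = √(-3 + a) (n(a) = √(a - 3) = √(-3 + a))
J = 1
I(Q) = 1 + Q² + 3*Q (I(Q) = (Q² + 3*Q) + 1 = 1 + Q² + 3*Q)
8*(n(H) + I(6)) = 8*(√(-3 + 0) + (1 + 6² + 3*6)) = 8*(√(-3) + (1 + 36 + 18)) = 8*(I*√3 + 55) = 8*(55 + I*√3) = 440 + 8*I*√3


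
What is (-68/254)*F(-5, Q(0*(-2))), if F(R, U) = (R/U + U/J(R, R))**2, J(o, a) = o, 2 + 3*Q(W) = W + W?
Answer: -891497/57150 ≈ -15.599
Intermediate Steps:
Q(W) = -2/3 + 2*W/3 (Q(W) = -2/3 + (W + W)/3 = -2/3 + (2*W)/3 = -2/3 + 2*W/3)
F(R, U) = (R/U + U/R)**2
(-68/254)*F(-5, Q(0*(-2))) = (-68/254)*(((-5)**2 + (-2/3 + 2*(0*(-2))/3)**2)**2/((-5)**2*(-2/3 + 2*(0*(-2))/3)**2)) = (-68*1/254)*((25 + (-2/3 + (2/3)*0)**2)**2/(25*(-2/3 + (2/3)*0)**2)) = -34*(25 + (-2/3 + 0)**2)**2/(3175*(-2/3 + 0)**2) = -34*(25 + (-2/3)**2)**2/(3175*(-2/3)**2) = -34*9*(25 + 4/9)**2/(3175*4) = -34*9*(229/9)**2/(3175*4) = -34*9*52441/(3175*4*81) = -34/127*52441/900 = -891497/57150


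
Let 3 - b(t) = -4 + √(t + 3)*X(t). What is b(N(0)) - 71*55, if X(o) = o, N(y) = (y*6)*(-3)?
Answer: -3898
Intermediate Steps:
N(y) = -18*y (N(y) = (6*y)*(-3) = -18*y)
b(t) = 7 - t*√(3 + t) (b(t) = 3 - (-4 + √(t + 3)*t) = 3 - (-4 + √(3 + t)*t) = 3 - (-4 + t*√(3 + t)) = 3 + (4 - t*√(3 + t)) = 7 - t*√(3 + t))
b(N(0)) - 71*55 = (7 - (-18*0)*√(3 - 18*0)) - 71*55 = (7 - 1*0*√(3 + 0)) - 3905 = (7 - 1*0*√3) - 3905 = (7 + 0) - 3905 = 7 - 3905 = -3898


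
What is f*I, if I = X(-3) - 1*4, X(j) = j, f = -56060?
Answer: 392420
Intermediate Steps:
I = -7 (I = -3 - 1*4 = -3 - 4 = -7)
f*I = -56060*(-7) = 392420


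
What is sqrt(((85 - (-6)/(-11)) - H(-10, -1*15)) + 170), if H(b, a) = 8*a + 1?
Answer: 2*sqrt(11297)/11 ≈ 19.325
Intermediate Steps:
H(b, a) = 1 + 8*a
sqrt(((85 - (-6)/(-11)) - H(-10, -1*15)) + 170) = sqrt(((85 - (-6)/(-11)) - (1 + 8*(-1*15))) + 170) = sqrt(((85 - (-6)*(-1)/11) - (1 + 8*(-15))) + 170) = sqrt(((85 - 1*6/11) - (1 - 120)) + 170) = sqrt(((85 - 6/11) - 1*(-119)) + 170) = sqrt((929/11 + 119) + 170) = sqrt(2238/11 + 170) = sqrt(4108/11) = 2*sqrt(11297)/11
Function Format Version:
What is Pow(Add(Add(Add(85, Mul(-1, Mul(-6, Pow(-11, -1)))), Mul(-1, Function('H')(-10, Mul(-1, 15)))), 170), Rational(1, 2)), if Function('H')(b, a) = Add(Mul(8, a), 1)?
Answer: Mul(Rational(2, 11), Pow(11297, Rational(1, 2))) ≈ 19.325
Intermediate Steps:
Function('H')(b, a) = Add(1, Mul(8, a))
Pow(Add(Add(Add(85, Mul(-1, Mul(-6, Pow(-11, -1)))), Mul(-1, Function('H')(-10, Mul(-1, 15)))), 170), Rational(1, 2)) = Pow(Add(Add(Add(85, Mul(-1, Mul(-6, Pow(-11, -1)))), Mul(-1, Add(1, Mul(8, Mul(-1, 15))))), 170), Rational(1, 2)) = Pow(Add(Add(Add(85, Mul(-1, Mul(-6, Rational(-1, 11)))), Mul(-1, Add(1, Mul(8, -15)))), 170), Rational(1, 2)) = Pow(Add(Add(Add(85, Mul(-1, Rational(6, 11))), Mul(-1, Add(1, -120))), 170), Rational(1, 2)) = Pow(Add(Add(Add(85, Rational(-6, 11)), Mul(-1, -119)), 170), Rational(1, 2)) = Pow(Add(Add(Rational(929, 11), 119), 170), Rational(1, 2)) = Pow(Add(Rational(2238, 11), 170), Rational(1, 2)) = Pow(Rational(4108, 11), Rational(1, 2)) = Mul(Rational(2, 11), Pow(11297, Rational(1, 2)))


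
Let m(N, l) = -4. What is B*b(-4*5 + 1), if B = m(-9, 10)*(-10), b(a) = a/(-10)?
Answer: 76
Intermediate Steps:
b(a) = -a/10 (b(a) = a*(-⅒) = -a/10)
B = 40 (B = -4*(-10) = 40)
B*b(-4*5 + 1) = 40*(-(-4*5 + 1)/10) = 40*(-(-20 + 1)/10) = 40*(-⅒*(-19)) = 40*(19/10) = 76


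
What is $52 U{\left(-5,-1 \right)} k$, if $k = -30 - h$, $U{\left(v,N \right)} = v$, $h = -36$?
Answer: $-1560$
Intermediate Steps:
$k = 6$ ($k = -30 - -36 = -30 + 36 = 6$)
$52 U{\left(-5,-1 \right)} k = 52 \left(-5\right) 6 = \left(-260\right) 6 = -1560$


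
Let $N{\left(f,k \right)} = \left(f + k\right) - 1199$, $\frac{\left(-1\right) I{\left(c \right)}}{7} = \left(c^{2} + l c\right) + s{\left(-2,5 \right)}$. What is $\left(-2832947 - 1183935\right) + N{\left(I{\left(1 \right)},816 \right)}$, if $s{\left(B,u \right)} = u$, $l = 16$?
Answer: $-4017419$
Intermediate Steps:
$I{\left(c \right)} = -35 - 112 c - 7 c^{2}$ ($I{\left(c \right)} = - 7 \left(\left(c^{2} + 16 c\right) + 5\right) = - 7 \left(5 + c^{2} + 16 c\right) = -35 - 112 c - 7 c^{2}$)
$N{\left(f,k \right)} = -1199 + f + k$
$\left(-2832947 - 1183935\right) + N{\left(I{\left(1 \right)},816 \right)} = \left(-2832947 - 1183935\right) - 537 = -4016882 - 537 = -4017419$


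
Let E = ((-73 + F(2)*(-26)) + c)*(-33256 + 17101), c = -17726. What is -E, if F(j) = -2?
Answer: -286702785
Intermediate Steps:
E = 286702785 (E = ((-73 - 2*(-26)) - 17726)*(-33256 + 17101) = ((-73 + 52) - 17726)*(-16155) = (-21 - 17726)*(-16155) = -17747*(-16155) = 286702785)
-E = -1*286702785 = -286702785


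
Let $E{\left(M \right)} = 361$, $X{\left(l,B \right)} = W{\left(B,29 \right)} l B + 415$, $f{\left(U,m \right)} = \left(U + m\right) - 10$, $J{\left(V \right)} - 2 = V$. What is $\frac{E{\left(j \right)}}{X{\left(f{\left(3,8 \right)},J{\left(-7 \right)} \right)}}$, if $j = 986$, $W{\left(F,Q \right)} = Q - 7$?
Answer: $\frac{361}{305} \approx 1.1836$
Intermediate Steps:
$J{\left(V \right)} = 2 + V$
$f{\left(U,m \right)} = -10 + U + m$
$W{\left(F,Q \right)} = -7 + Q$
$X{\left(l,B \right)} = 415 + 22 B l$ ($X{\left(l,B \right)} = \left(-7 + 29\right) l B + 415 = 22 l B + 415 = 22 B l + 415 = 415 + 22 B l$)
$\frac{E{\left(j \right)}}{X{\left(f{\left(3,8 \right)},J{\left(-7 \right)} \right)}} = \frac{361}{415 + 22 \left(2 - 7\right) \left(-10 + 3 + 8\right)} = \frac{361}{415 + 22 \left(-5\right) 1} = \frac{361}{415 - 110} = \frac{361}{305}$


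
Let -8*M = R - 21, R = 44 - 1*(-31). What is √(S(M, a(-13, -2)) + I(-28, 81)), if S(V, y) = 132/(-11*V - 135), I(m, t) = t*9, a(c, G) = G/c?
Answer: √58873/9 ≈ 26.960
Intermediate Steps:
I(m, t) = 9*t
R = 75 (R = 44 + 31 = 75)
M = -27/4 (M = -(75 - 21)/8 = -⅛*54 = -27/4 ≈ -6.7500)
S(V, y) = 132/(-135 - 11*V)
√(S(M, a(-13, -2)) + I(-28, 81)) = √(-132/(135 + 11*(-27/4)) + 9*81) = √(-132/(135 - 297/4) + 729) = √(-132/243/4 + 729) = √(-132*4/243 + 729) = √(-176/81 + 729) = √(58873/81) = √58873/9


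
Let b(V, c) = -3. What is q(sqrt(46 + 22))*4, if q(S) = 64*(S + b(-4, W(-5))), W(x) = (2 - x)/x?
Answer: -768 + 512*sqrt(17) ≈ 1343.0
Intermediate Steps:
W(x) = (2 - x)/x
q(S) = -192 + 64*S (q(S) = 64*(S - 3) = 64*(-3 + S) = -192 + 64*S)
q(sqrt(46 + 22))*4 = (-192 + 64*sqrt(46 + 22))*4 = (-192 + 64*sqrt(68))*4 = (-192 + 64*(2*sqrt(17)))*4 = (-192 + 128*sqrt(17))*4 = -768 + 512*sqrt(17)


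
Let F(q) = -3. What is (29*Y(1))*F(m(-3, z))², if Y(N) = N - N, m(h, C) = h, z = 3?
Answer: 0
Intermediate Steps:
Y(N) = 0
(29*Y(1))*F(m(-3, z))² = (29*0)*(-3)² = 0*9 = 0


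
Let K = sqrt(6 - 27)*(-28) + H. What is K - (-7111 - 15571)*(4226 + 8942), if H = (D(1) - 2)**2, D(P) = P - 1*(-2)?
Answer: 298676577 - 28*I*sqrt(21) ≈ 2.9868e+8 - 128.31*I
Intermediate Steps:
D(P) = 2 + P (D(P) = P + 2 = 2 + P)
H = 1 (H = ((2 + 1) - 2)**2 = (3 - 2)**2 = 1**2 = 1)
K = 1 - 28*I*sqrt(21) (K = sqrt(6 - 27)*(-28) + 1 = sqrt(-21)*(-28) + 1 = (I*sqrt(21))*(-28) + 1 = -28*I*sqrt(21) + 1 = 1 - 28*I*sqrt(21) ≈ 1.0 - 128.31*I)
K - (-7111 - 15571)*(4226 + 8942) = (1 - 28*I*sqrt(21)) - (-7111 - 15571)*(4226 + 8942) = (1 - 28*I*sqrt(21)) - (-22682)*13168 = (1 - 28*I*sqrt(21)) - 1*(-298676576) = (1 - 28*I*sqrt(21)) + 298676576 = 298676577 - 28*I*sqrt(21)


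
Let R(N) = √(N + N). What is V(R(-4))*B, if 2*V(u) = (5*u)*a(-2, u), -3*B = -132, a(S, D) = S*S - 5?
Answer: -220*I*√2 ≈ -311.13*I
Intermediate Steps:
a(S, D) = -5 + S² (a(S, D) = S² - 5 = -5 + S²)
R(N) = √2*√N (R(N) = √(2*N) = √2*√N)
B = 44 (B = -⅓*(-132) = 44)
V(u) = -5*u/2 (V(u) = ((5*u)*(-5 + (-2)²))/2 = ((5*u)*(-5 + 4))/2 = ((5*u)*(-1))/2 = (-5*u)/2 = -5*u/2)
V(R(-4))*B = -5*√2*√(-4)/2*44 = -5*√2*2*I/2*44 = -5*I*√2*44 = -220*I*√2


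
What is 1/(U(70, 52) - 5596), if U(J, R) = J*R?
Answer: -1/1956 ≈ -0.00051125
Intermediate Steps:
1/(U(70, 52) - 5596) = 1/(70*52 - 5596) = 1/(3640 - 5596) = 1/(-1956) = -1/1956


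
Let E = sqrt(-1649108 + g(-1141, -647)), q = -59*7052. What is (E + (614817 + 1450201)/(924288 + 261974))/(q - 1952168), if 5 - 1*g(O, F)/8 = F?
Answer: -1032509/1404674186916 - I*sqrt(410973)/1184118 ≈ -7.3505e-7 - 0.00054139*I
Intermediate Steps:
g(O, F) = 40 - 8*F
q = -416068
E = 2*I*sqrt(410973) (E = sqrt(-1649108 + (40 - 8*(-647))) = sqrt(-1649108 + (40 + 5176)) = sqrt(-1649108 + 5216) = sqrt(-1643892) = 2*I*sqrt(410973) ≈ 1282.1*I)
(E + (614817 + 1450201)/(924288 + 261974))/(q - 1952168) = (2*I*sqrt(410973) + (614817 + 1450201)/(924288 + 261974))/(-416068 - 1952168) = (2*I*sqrt(410973) + 2065018/1186262)/(-2368236) = (2*I*sqrt(410973) + 2065018*(1/1186262))*(-1/2368236) = (2*I*sqrt(410973) + 1032509/593131)*(-1/2368236) = (1032509/593131 + 2*I*sqrt(410973))*(-1/2368236) = -1032509/1404674186916 - I*sqrt(410973)/1184118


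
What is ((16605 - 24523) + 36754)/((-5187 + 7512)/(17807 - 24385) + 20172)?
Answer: 63227736/44229697 ≈ 1.4295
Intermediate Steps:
((16605 - 24523) + 36754)/((-5187 + 7512)/(17807 - 24385) + 20172) = (-7918 + 36754)/(2325/(-6578) + 20172) = 28836/(2325*(-1/6578) + 20172) = 28836/(-2325/6578 + 20172) = 28836/(132689091/6578) = 28836*(6578/132689091) = 63227736/44229697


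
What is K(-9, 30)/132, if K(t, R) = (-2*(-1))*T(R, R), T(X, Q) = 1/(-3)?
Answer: -1/198 ≈ -0.0050505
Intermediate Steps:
T(X, Q) = -⅓
K(t, R) = -⅔ (K(t, R) = -2*(-1)*(-⅓) = 2*(-⅓) = -⅔)
K(-9, 30)/132 = -⅔/132 = -⅔*1/132 = -1/198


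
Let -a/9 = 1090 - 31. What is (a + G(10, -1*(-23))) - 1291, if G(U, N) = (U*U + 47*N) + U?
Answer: -9631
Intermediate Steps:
G(U, N) = U + U**2 + 47*N (G(U, N) = (U**2 + 47*N) + U = U + U**2 + 47*N)
a = -9531 (a = -9*(1090 - 31) = -9*1059 = -9531)
(a + G(10, -1*(-23))) - 1291 = (-9531 + (10 + 10**2 + 47*(-1*(-23)))) - 1291 = (-9531 + (10 + 100 + 47*23)) - 1291 = (-9531 + (10 + 100 + 1081)) - 1291 = (-9531 + 1191) - 1291 = -8340 - 1291 = -9631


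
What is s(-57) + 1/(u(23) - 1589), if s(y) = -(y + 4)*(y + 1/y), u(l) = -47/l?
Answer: -110584523/36594 ≈ -3021.9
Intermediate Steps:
s(y) = -(4 + y)*(y + 1/y)
s(-57) + 1/(u(23) - 1589) = (-1 - 1*(-57)**2 - 4*(-57) - 4/(-57)) + 1/(-47/23 - 1589) = (-1 - 1*3249 + 228 - 4*(-1/57)) + 1/(-47*1/23 - 1589) = (-1 - 3249 + 228 + 4/57) + 1/(-47/23 - 1589) = -172250/57 + 1/(-36594/23) = -172250/57 - 23/36594 = -110584523/36594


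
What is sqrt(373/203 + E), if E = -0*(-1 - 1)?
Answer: sqrt(75719)/203 ≈ 1.3555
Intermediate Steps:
E = 0 (E = -0*(-2) = -5*0 = 0)
sqrt(373/203 + E) = sqrt(373/203 + 0) = sqrt(373/203) = sqrt(75719)/203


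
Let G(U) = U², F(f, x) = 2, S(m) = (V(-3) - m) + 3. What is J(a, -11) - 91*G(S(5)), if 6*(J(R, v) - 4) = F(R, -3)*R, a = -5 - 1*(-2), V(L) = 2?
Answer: 3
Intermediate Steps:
S(m) = 5 - m (S(m) = (2 - m) + 3 = 5 - m)
a = -3 (a = -5 + 2 = -3)
J(R, v) = 4 + R/3 (J(R, v) = 4 + (2*R)/6 = 4 + R/3)
J(a, -11) - 91*G(S(5)) = (4 + (⅓)*(-3)) - 91*(5 - 1*5)² = (4 - 1) - 91*(5 - 5)² = 3 - 91*0² = 3 - 91*0 = 3 + 0 = 3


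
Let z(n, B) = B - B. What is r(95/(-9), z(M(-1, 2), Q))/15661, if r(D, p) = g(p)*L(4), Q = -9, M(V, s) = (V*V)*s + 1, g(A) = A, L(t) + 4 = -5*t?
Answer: 0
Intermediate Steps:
L(t) = -4 - 5*t
M(V, s) = 1 + s*V² (M(V, s) = V²*s + 1 = s*V² + 1 = 1 + s*V²)
z(n, B) = 0
r(D, p) = -24*p (r(D, p) = p*(-4 - 5*4) = p*(-4 - 20) = p*(-24) = -24*p)
r(95/(-9), z(M(-1, 2), Q))/15661 = -24*0/15661 = 0*(1/15661) = 0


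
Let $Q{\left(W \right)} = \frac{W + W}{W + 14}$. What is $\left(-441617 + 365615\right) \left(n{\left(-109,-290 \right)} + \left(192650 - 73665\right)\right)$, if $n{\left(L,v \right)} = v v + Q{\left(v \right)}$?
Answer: $- \frac{355005595340}{23} \approx -1.5435 \cdot 10^{10}$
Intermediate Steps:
$Q{\left(W \right)} = \frac{2 W}{14 + W}$
$n{\left(L,v \right)} = v^{2} + \frac{2 v}{14 + v}$ ($n{\left(L,v \right)} = v v + \frac{2 v}{14 + v} = v^{2} + \frac{2 v}{14 + v}$)
$\left(-441617 + 365615\right) \left(n{\left(-109,-290 \right)} + \left(192650 - 73665\right)\right) = \left(-441617 + 365615\right) \left(- \frac{290 \left(2 - 290 \left(14 - 290\right)\right)}{14 - 290} + \left(192650 - 73665\right)\right) = - 76002 \left(- \frac{290 \left(2 - -80040\right)}{-276} + \left(192650 - 73665\right)\right) = - 76002 \left(\left(-290\right) \left(- \frac{1}{276}\right) \left(2 + 80040\right) + 118985\right) = - 76002 \left(\left(-290\right) \left(- \frac{1}{276}\right) 80042 + 118985\right) = - 76002 \left(\frac{5803045}{69} + 118985\right) = \left(-76002\right) \frac{14013010}{69} = - \frac{355005595340}{23}$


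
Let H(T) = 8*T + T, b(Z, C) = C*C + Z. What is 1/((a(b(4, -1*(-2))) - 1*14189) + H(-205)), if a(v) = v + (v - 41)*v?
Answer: -1/16290 ≈ -6.1387e-5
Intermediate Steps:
b(Z, C) = Z + C² (b(Z, C) = C² + Z = Z + C²)
H(T) = 9*T
a(v) = v + v*(-41 + v) (a(v) = v + (-41 + v)*v = v + v*(-41 + v))
1/((a(b(4, -1*(-2))) - 1*14189) + H(-205)) = 1/(((4 + (-1*(-2))²)*(-40 + (4 + (-1*(-2))²)) - 1*14189) + 9*(-205)) = 1/(((4 + 2²)*(-40 + (4 + 2²)) - 14189) - 1845) = 1/(((4 + 4)*(-40 + (4 + 4)) - 14189) - 1845) = 1/((8*(-40 + 8) - 14189) - 1845) = 1/((8*(-32) - 14189) - 1845) = 1/((-256 - 14189) - 1845) = 1/(-14445 - 1845) = 1/(-16290) = -1/16290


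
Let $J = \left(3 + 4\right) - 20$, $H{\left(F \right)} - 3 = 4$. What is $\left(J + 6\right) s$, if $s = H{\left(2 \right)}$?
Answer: $-49$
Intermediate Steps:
$H{\left(F \right)} = 7$ ($H{\left(F \right)} = 3 + 4 = 7$)
$s = 7$
$J = -13$ ($J = 7 - 20 = -13$)
$\left(J + 6\right) s = \left(-13 + 6\right) 7 = \left(-7\right) 7 = -49$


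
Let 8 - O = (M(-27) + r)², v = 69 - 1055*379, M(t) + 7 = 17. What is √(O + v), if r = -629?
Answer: I*√782929 ≈ 884.83*I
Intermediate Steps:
M(t) = 10 (M(t) = -7 + 17 = 10)
v = -399776 (v = 69 - 399845 = -399776)
O = -383153 (O = 8 - (10 - 629)² = 8 - 1*(-619)² = 8 - 1*383161 = 8 - 383161 = -383153)
√(O + v) = √(-383153 - 399776) = √(-782929) = I*√782929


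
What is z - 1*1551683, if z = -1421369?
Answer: -2973052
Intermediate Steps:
z - 1*1551683 = -1421369 - 1*1551683 = -1421369 - 1551683 = -2973052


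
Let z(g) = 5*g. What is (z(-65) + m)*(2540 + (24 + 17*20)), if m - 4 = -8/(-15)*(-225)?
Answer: -1280664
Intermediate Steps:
m = -116 (m = 4 - 8/(-15)*(-225) = 4 - 8*(-1/15)*(-225) = 4 + (8/15)*(-225) = 4 - 120 = -116)
(z(-65) + m)*(2540 + (24 + 17*20)) = (5*(-65) - 116)*(2540 + (24 + 17*20)) = (-325 - 116)*(2540 + (24 + 340)) = -441*(2540 + 364) = -441*2904 = -1280664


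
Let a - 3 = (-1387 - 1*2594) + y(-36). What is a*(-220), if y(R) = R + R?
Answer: 891000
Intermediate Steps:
y(R) = 2*R
a = -4050 (a = 3 + ((-1387 - 1*2594) + 2*(-36)) = 3 + ((-1387 - 2594) - 72) = 3 + (-3981 - 72) = 3 - 4053 = -4050)
a*(-220) = -4050*(-220) = 891000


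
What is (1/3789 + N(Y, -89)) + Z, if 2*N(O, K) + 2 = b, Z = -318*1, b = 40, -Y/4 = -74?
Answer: -1132910/3789 ≈ -299.00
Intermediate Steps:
Y = 296 (Y = -4*(-74) = 296)
Z = -318
N(O, K) = 19 (N(O, K) = -1 + (½)*40 = -1 + 20 = 19)
(1/3789 + N(Y, -89)) + Z = (1/3789 + 19) - 318 = 71992/3789 - 318 = -1132910/3789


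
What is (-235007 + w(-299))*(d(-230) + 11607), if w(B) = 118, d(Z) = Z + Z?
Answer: -2618307683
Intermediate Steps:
d(Z) = 2*Z
(-235007 + w(-299))*(d(-230) + 11607) = (-235007 + 118)*(2*(-230) + 11607) = -234889*(-460 + 11607) = -234889*11147 = -2618307683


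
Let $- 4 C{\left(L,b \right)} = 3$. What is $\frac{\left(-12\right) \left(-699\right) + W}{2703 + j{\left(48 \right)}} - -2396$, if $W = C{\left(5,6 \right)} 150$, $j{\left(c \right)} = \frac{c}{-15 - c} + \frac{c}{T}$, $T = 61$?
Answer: $\frac{16613861231}{6925150} \approx 2399.1$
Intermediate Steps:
$C{\left(L,b \right)} = - \frac{3}{4}$ ($C{\left(L,b \right)} = \left(- \frac{1}{4}\right) 3 = - \frac{3}{4}$)
$j{\left(c \right)} = \frac{c}{61} + \frac{c}{-15 - c}$ ($j{\left(c \right)} = \frac{c}{-15 - c} + \frac{c}{61} = \frac{c}{61} + \frac{c}{-15 - c}$)
$W = - \frac{225}{2}$ ($W = \left(- \frac{3}{4}\right) 150 = - \frac{225}{2} \approx -112.5$)
$\frac{\left(-12\right) \left(-699\right) + W}{2703 + j{\left(48 \right)}} - -2396 = \frac{\left(-12\right) \left(-699\right) - \frac{225}{2}}{2703 + \frac{1}{61} \cdot 48 \frac{1}{15 + 48} \left(-46 + 48\right)} - -2396 = \frac{8388 - \frac{225}{2}}{2703 + \frac{1}{61} \cdot 48 \cdot \frac{1}{63} \cdot 2} + 2396 = \frac{16551}{2 \left(2703 + \frac{1}{61} \cdot 48 \cdot \frac{1}{63} \cdot 2\right)} + 2396 = \frac{16551}{2 \left(2703 + \frac{32}{1281}\right)} + 2396 = \frac{16551}{2 \cdot \frac{3462575}{1281}} + 2396 = \frac{16551}{2} \cdot \frac{1281}{3462575} + 2396 = \frac{21201831}{6925150} + 2396 = \frac{16613861231}{6925150}$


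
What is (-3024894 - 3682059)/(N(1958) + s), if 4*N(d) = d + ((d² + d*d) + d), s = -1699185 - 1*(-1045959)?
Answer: -745217/140515 ≈ -5.3035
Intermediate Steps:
s = -653226 (s = -1699185 + 1045959 = -653226)
N(d) = d/2 + d²/2 (N(d) = (d + ((d² + d*d) + d))/4 = (d + ((d² + d²) + d))/4 = (d + (2*d² + d))/4 = (d + (d + 2*d²))/4 = (2*d + 2*d²)/4 = d/2 + d²/2)
(-3024894 - 3682059)/(N(1958) + s) = (-3024894 - 3682059)/((½)*1958*(1 + 1958) - 653226) = -6706953/((½)*1958*1959 - 653226) = -6706953/(1917861 - 653226) = -6706953/1264635 = -6706953*1/1264635 = -745217/140515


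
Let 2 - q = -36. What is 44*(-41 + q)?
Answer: -132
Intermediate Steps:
q = 38 (q = 2 - 1*(-36) = 2 + 36 = 38)
44*(-41 + q) = 44*(-41 + 38) = 44*(-3) = -132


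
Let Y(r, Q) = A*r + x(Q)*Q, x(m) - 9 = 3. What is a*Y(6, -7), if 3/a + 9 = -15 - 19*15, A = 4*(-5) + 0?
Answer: 204/103 ≈ 1.9806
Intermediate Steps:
x(m) = 12 (x(m) = 9 + 3 = 12)
A = -20 (A = -20 + 0 = -20)
Y(r, Q) = -20*r + 12*Q
a = -1/103 (a = 3/(-9 + (-15 - 19*15)) = 3/(-9 + (-15 - 285)) = 3/(-9 - 300) = 3/(-309) = 3*(-1/309) = -1/103 ≈ -0.0097087)
a*Y(6, -7) = -(-20*6 + 12*(-7))/103 = -(-120 - 84)/103 = -1/103*(-204) = 204/103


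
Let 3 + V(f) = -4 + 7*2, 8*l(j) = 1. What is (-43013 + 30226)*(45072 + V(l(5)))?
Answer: -576425173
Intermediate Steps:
l(j) = ⅛ (l(j) = (⅛)*1 = ⅛)
V(f) = 7 (V(f) = -3 + (-4 + 7*2) = -3 + (-4 + 14) = -3 + 10 = 7)
(-43013 + 30226)*(45072 + V(l(5))) = (-43013 + 30226)*(45072 + 7) = -12787*45079 = -576425173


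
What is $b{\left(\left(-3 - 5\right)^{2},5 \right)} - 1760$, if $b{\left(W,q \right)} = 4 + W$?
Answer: $-1692$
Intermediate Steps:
$b{\left(\left(-3 - 5\right)^{2},5 \right)} - 1760 = \left(4 + \left(-3 - 5\right)^{2}\right) - 1760 = \left(4 + \left(-8\right)^{2}\right) - 1760 = \left(4 + 64\right) - 1760 = 68 - 1760 = -1692$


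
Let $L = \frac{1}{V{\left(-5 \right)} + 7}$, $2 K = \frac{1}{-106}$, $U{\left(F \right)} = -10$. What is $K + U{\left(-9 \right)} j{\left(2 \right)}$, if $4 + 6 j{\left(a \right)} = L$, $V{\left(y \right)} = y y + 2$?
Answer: $\frac{23833}{3604} \approx 6.6129$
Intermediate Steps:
$V{\left(y \right)} = 2 + y^{2}$ ($V{\left(y \right)} = y^{2} + 2 = 2 + y^{2}$)
$K = - \frac{1}{212}$ ($K = \frac{1}{2 \left(-106\right)} = \frac{1}{2} \left(- \frac{1}{106}\right) = - \frac{1}{212} \approx -0.004717$)
$L = \frac{1}{34}$ ($L = \frac{1}{\left(2 + \left(-5\right)^{2}\right) + 7} = \frac{1}{\left(2 + 25\right) + 7} = \frac{1}{27 + 7} = \frac{1}{34} \approx 0.029412$)
$j{\left(a \right)} = - \frac{45}{68}$ ($j{\left(a \right)} = - \frac{2}{3} + \frac{1}{6} \cdot \frac{1}{34} = - \frac{2}{3} + \frac{1}{204} = - \frac{45}{68}$)
$K + U{\left(-9 \right)} j{\left(2 \right)} = - \frac{1}{212} - - \frac{225}{34} = - \frac{1}{212} + \frac{225}{34} = \frac{23833}{3604}$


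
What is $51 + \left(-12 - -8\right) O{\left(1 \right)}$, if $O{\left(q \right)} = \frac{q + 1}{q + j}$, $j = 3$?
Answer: $49$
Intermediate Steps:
$O{\left(q \right)} = \frac{1 + q}{3 + q}$ ($O{\left(q \right)} = \frac{q + 1}{q + 3} = \frac{1 + q}{3 + q}$)
$51 + \left(-12 - -8\right) O{\left(1 \right)} = 51 + \left(-12 - -8\right) \frac{1 + 1}{3 + 1} = 51 + \left(-12 + 8\right) \frac{1}{4} \cdot 2 = 51 - 4 \cdot \frac{1}{4} \cdot 2 = 51 - 2 = 49$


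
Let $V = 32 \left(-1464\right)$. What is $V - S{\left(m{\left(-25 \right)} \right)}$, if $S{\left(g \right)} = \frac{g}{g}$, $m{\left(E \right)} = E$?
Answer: $-46849$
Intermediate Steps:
$V = -46848$
$S{\left(g \right)} = 1$
$V - S{\left(m{\left(-25 \right)} \right)} = -46848 - 1 = -46849$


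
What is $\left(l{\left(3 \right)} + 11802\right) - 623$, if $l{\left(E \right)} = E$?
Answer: $11182$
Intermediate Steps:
$\left(l{\left(3 \right)} + 11802\right) - 623 = \left(3 + 11802\right) - 623 = 11805 - 623 = 11182$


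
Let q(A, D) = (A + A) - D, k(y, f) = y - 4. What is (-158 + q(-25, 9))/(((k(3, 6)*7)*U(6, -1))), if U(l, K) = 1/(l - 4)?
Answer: 62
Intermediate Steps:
k(y, f) = -4 + y
U(l, K) = 1/(-4 + l)
q(A, D) = -D + 2*A (q(A, D) = 2*A - D = -D + 2*A)
(-158 + q(-25, 9))/(((k(3, 6)*7)*U(6, -1))) = (-158 + (-1*9 + 2*(-25)))/((((-4 + 3)*7)/(-4 + 6))) = (-158 + (-9 - 50))/((-1*7/2)) = (-158 - 59)/((-7*½)) = -217/(-7/2) = -2/7*(-217) = 62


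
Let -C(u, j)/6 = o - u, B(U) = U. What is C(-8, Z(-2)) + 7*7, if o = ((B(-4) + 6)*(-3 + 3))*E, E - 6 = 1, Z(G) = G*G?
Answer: 1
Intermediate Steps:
Z(G) = G²
E = 7 (E = 6 + 1 = 7)
o = 0 (o = ((-4 + 6)*(-3 + 3))*7 = (2*0)*7 = 0*7 = 0)
C(u, j) = 6*u (C(u, j) = -6*(0 - u) = -(-6)*u = 6*u)
C(-8, Z(-2)) + 7*7 = 6*(-8) + 7*7 = -48 + 49 = 1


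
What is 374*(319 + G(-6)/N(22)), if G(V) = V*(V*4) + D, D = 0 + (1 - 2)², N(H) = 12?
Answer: 742951/6 ≈ 1.2383e+5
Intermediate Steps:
D = 1 (D = 0 + (-1)² = 0 + 1 = 1)
G(V) = 1 + 4*V² (G(V) = V*(V*4) + 1 = V*(4*V) + 1 = 4*V² + 1 = 1 + 4*V²)
374*(319 + G(-6)/N(22)) = 374*(319 + (1 + 4*(-6)²)/12) = 374*(319 + (1 + 4*36)*(1/12)) = 374*(319 + (1 + 144)*(1/12)) = 374*(319 + 145*(1/12)) = 374*(319 + 145/12) = 374*(3973/12) = 742951/6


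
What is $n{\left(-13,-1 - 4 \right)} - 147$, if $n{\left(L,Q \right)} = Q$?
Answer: $-152$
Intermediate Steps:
$n{\left(-13,-1 - 4 \right)} - 147 = \left(-1 - 4\right) - 147 = -5 - 147 = -152$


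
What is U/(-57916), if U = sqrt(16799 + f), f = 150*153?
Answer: -sqrt(39749)/57916 ≈ -0.0034424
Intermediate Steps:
f = 22950
U = sqrt(39749) (U = sqrt(16799 + 22950) = sqrt(39749) ≈ 199.37)
U/(-57916) = sqrt(39749)/(-57916) = sqrt(39749)*(-1/57916) = -sqrt(39749)/57916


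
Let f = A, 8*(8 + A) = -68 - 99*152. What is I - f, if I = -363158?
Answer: -722521/2 ≈ -3.6126e+5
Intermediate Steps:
A = -3795/2 (A = -8 + (-68 - 99*152)/8 = -8 + (-68 - 15048)/8 = -8 + (⅛)*(-15116) = -8 - 3779/2 = -3795/2 ≈ -1897.5)
f = -3795/2 ≈ -1897.5
I - f = -363158 - 1*(-3795/2) = -363158 + 3795/2 = -722521/2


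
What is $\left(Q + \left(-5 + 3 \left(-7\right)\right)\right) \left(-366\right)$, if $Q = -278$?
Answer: $111264$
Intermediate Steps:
$\left(Q + \left(-5 + 3 \left(-7\right)\right)\right) \left(-366\right) = \left(-278 + \left(-5 + 3 \left(-7\right)\right)\right) \left(-366\right) = \left(-278 - 26\right) \left(-366\right) = \left(-304\right) \left(-366\right) = 111264$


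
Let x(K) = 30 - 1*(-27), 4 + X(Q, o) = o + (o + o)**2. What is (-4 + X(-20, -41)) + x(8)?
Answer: 6732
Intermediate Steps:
X(Q, o) = -4 + o + 4*o**2 (X(Q, o) = -4 + (o + (o + o)**2) = -4 + (o + (2*o)**2) = -4 + (o + 4*o**2) = -4 + o + 4*o**2)
x(K) = 57 (x(K) = 30 + 27 = 57)
(-4 + X(-20, -41)) + x(8) = (-4 + (-4 - 41 + 4*(-41)**2)) + 57 = (-4 + (-4 - 41 + 4*1681)) + 57 = (-4 + (-4 - 41 + 6724)) + 57 = (-4 + 6679) + 57 = 6675 + 57 = 6732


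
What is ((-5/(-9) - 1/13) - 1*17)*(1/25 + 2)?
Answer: -32861/975 ≈ -33.704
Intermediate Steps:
((-5/(-9) - 1/13) - 1*17)*(1/25 + 2) = ((-5*(-⅑) - 1*1/13) - 17)*(1/25 + 2) = ((5/9 - 1/13) - 17)*(51/25) = (56/117 - 17)*(51/25) = -1933/117*51/25 = -32861/975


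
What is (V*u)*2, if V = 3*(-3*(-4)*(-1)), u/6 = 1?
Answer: -432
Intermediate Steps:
u = 6 (u = 6*1 = 6)
V = -36 (V = 3*(12*(-1)) = 3*(-12) = -36)
(V*u)*2 = -36*6*2 = -216*2 = -432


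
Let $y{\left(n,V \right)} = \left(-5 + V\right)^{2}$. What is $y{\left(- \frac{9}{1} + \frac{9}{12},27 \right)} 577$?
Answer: $279268$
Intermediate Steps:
$y{\left(- \frac{9}{1} + \frac{9}{12},27 \right)} 577 = \left(-5 + 27\right)^{2} \cdot 577 = 22^{2} \cdot 577 = 484 \cdot 577 = 279268$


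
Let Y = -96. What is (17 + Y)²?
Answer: 6241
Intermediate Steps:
(17 + Y)² = (17 - 96)² = (-79)² = 6241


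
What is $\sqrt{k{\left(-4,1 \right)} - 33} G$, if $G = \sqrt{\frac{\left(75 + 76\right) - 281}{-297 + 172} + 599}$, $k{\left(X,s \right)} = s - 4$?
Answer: $\frac{6 i \sqrt{15001}}{5} \approx 146.97 i$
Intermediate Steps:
$k{\left(X,s \right)} = -4 + s$
$G = \frac{\sqrt{15001}}{5}$ ($G = \sqrt{\frac{151 - 281}{-125} + 599} = \sqrt{\left(-130\right) \left(- \frac{1}{125}\right) + 599} = \sqrt{\frac{26}{25} + 599} = \sqrt{\frac{15001}{25}} = \frac{\sqrt{15001}}{5} \approx 24.496$)
$\sqrt{k{\left(-4,1 \right)} - 33} G = \sqrt{\left(-4 + 1\right) - 33} \frac{\sqrt{15001}}{5} = \sqrt{-3 - 33} \frac{\sqrt{15001}}{5} = \sqrt{-36} \frac{\sqrt{15001}}{5} = 6 i \frac{\sqrt{15001}}{5} = \frac{6 i \sqrt{15001}}{5}$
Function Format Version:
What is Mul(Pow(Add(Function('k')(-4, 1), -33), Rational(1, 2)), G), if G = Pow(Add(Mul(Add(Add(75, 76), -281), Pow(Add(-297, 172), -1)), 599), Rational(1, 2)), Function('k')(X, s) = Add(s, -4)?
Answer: Mul(Rational(6, 5), I, Pow(15001, Rational(1, 2))) ≈ Mul(146.97, I)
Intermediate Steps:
Function('k')(X, s) = Add(-4, s)
G = Mul(Rational(1, 5), Pow(15001, Rational(1, 2))) (G = Pow(Add(Mul(Add(151, -281), Pow(-125, -1)), 599), Rational(1, 2)) = Pow(Add(Mul(-130, Rational(-1, 125)), 599), Rational(1, 2)) = Pow(Add(Rational(26, 25), 599), Rational(1, 2)) = Pow(Rational(15001, 25), Rational(1, 2)) = Mul(Rational(1, 5), Pow(15001, Rational(1, 2))) ≈ 24.496)
Mul(Pow(Add(Function('k')(-4, 1), -33), Rational(1, 2)), G) = Mul(Pow(Add(Add(-4, 1), -33), Rational(1, 2)), Mul(Rational(1, 5), Pow(15001, Rational(1, 2)))) = Mul(Pow(Add(-3, -33), Rational(1, 2)), Mul(Rational(1, 5), Pow(15001, Rational(1, 2)))) = Mul(Pow(-36, Rational(1, 2)), Mul(Rational(1, 5), Pow(15001, Rational(1, 2)))) = Mul(Mul(6, I), Mul(Rational(1, 5), Pow(15001, Rational(1, 2)))) = Mul(Rational(6, 5), I, Pow(15001, Rational(1, 2)))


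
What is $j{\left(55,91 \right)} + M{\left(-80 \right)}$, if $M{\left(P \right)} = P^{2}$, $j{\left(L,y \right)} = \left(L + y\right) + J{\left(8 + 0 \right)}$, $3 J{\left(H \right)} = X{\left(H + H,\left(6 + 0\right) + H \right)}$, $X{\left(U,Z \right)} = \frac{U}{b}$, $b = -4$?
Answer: $\frac{19634}{3} \approx 6544.7$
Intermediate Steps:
$X{\left(U,Z \right)} = - \frac{U}{4}$ ($X{\left(U,Z \right)} = \frac{U}{-4} = U \left(- \frac{1}{4}\right) = - \frac{U}{4}$)
$J{\left(H \right)} = - \frac{H}{6}$ ($J{\left(H \right)} = \frac{\left(- \frac{1}{4}\right) \left(H + H\right)}{3} = \frac{\left(- \frac{1}{4}\right) 2 H}{3} = \frac{\left(- \frac{1}{2}\right) H}{3} = - \frac{H}{6}$)
$j{\left(L,y \right)} = - \frac{4}{3} + L + y$ ($j{\left(L,y \right)} = \left(L + y\right) - \frac{8 + 0}{6} = \left(L + y\right) - \frac{4}{3} = - \frac{4}{3} + L + y$)
$j{\left(55,91 \right)} + M{\left(-80 \right)} = \left(- \frac{4}{3} + 55 + 91\right) + \left(-80\right)^{2} = \frac{434}{3} + 6400 = \frac{19634}{3}$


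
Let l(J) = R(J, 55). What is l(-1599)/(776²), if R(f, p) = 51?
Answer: 51/602176 ≈ 8.4693e-5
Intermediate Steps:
l(J) = 51
l(-1599)/(776²) = 51/(776²) = 51/602176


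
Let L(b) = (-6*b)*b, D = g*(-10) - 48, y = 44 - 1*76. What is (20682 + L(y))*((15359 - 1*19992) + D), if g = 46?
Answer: -74739858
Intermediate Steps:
y = -32 (y = 44 - 76 = -32)
D = -508 (D = 46*(-10) - 48 = -460 - 48 = -508)
L(b) = -6*b²
(20682 + L(y))*((15359 - 1*19992) + D) = (20682 - 6*(-32)²)*((15359 - 1*19992) - 508) = (20682 - 6*1024)*((15359 - 19992) - 508) = (20682 - 6144)*(-4633 - 508) = 14538*(-5141) = -74739858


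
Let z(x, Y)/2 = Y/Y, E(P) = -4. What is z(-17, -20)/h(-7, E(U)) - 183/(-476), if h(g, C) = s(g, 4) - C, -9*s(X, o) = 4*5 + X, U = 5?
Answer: 12777/10948 ≈ 1.1671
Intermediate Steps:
z(x, Y) = 2 (z(x, Y) = 2*(Y/Y) = 2*1 = 2)
s(X, o) = -20/9 - X/9 (s(X, o) = -(4*5 + X)/9 = -(20 + X)/9 = -20/9 - X/9)
h(g, C) = -20/9 - C - g/9 (h(g, C) = (-20/9 - g/9) - C = -20/9 - C - g/9)
z(-17, -20)/h(-7, E(U)) - 183/(-476) = 2/(-20/9 - 1*(-4) - 1/9*(-7)) - 183/(-476) = 2/(-20/9 + 4 + 7/9) - 183*(-1/476) = 2/(23/9) + 183/476 = 2*(9/23) + 183/476 = 18/23 + 183/476 = 12777/10948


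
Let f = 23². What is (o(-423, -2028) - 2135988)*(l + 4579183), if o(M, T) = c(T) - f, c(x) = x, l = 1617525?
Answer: -13251938909860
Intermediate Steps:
f = 529
o(M, T) = -529 + T (o(M, T) = T - 1*529 = T - 529 = -529 + T)
(o(-423, -2028) - 2135988)*(l + 4579183) = ((-529 - 2028) - 2135988)*(1617525 + 4579183) = (-2557 - 2135988)*6196708 = -2138545*6196708 = -13251938909860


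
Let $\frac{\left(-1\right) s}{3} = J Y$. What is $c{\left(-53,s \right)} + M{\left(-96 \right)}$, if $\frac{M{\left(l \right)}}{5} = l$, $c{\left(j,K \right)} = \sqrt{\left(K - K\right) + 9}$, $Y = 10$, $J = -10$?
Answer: $-477$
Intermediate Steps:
$s = 300$ ($s = - 3 \left(\left(-10\right) 10\right) = \left(-3\right) \left(-100\right) = 300$)
$c{\left(j,K \right)} = 3$ ($c{\left(j,K \right)} = \sqrt{0 + 9} = \sqrt{9} = 3$)
$M{\left(l \right)} = 5 l$
$c{\left(-53,s \right)} + M{\left(-96 \right)} = 3 + 5 \left(-96\right) = 3 - 480 = -477$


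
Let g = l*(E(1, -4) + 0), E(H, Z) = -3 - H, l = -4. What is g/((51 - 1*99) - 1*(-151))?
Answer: 16/103 ≈ 0.15534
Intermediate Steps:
g = 16 (g = -4*((-3 - 1*1) + 0) = -4*((-3 - 1) + 0) = -4*(-4 + 0) = -4*(-4) = 16)
g/((51 - 1*99) - 1*(-151)) = 16/((51 - 1*99) - 1*(-151)) = 16/((51 - 99) + 151) = 16/(-48 + 151) = 16/103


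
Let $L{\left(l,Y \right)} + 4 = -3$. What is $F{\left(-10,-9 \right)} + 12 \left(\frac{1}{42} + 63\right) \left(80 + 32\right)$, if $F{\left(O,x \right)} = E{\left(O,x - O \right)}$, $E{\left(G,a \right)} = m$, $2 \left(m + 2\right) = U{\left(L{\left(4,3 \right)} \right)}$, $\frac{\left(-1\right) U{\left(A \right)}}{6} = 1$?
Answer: $84699$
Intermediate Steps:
$L{\left(l,Y \right)} = -7$ ($L{\left(l,Y \right)} = -4 - 3 = -7$)
$U{\left(A \right)} = -6$ ($U{\left(A \right)} = \left(-6\right) 1 = -6$)
$m = -5$ ($m = -2 + \frac{1}{2} \left(-6\right) = -2 - 3 = -5$)
$E{\left(G,a \right)} = -5$
$F{\left(O,x \right)} = -5$
$F{\left(-10,-9 \right)} + 12 \left(\frac{1}{42} + 63\right) \left(80 + 32\right) = -5 + 12 \left(\frac{1}{42} + 63\right) \left(80 + 32\right) = -5 + 12 \left(\frac{1}{42} + 63\right) 112 = -5 + 12 \cdot \frac{2647}{42} \cdot 112 = -5 + 12 \cdot \frac{21176}{3} = -5 + 84704 = 84699$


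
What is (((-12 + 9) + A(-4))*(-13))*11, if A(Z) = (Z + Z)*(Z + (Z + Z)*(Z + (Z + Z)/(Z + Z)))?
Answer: 23309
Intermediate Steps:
A(Z) = 2*Z*(Z + 2*Z*(1 + Z)) (A(Z) = (2*Z)*(Z + (2*Z)*(Z + (2*Z)/((2*Z)))) = (2*Z)*(Z + (2*Z)*(Z + (2*Z)*(1/(2*Z)))) = (2*Z)*(Z + (2*Z)*(Z + 1)) = (2*Z)*(Z + (2*Z)*(1 + Z)) = (2*Z)*(Z + 2*Z*(1 + Z)) = 2*Z*(Z + 2*Z*(1 + Z)))
(((-12 + 9) + A(-4))*(-13))*11 = (((-12 + 9) + (-4)²*(6 + 4*(-4)))*(-13))*11 = ((-3 + 16*(6 - 16))*(-13))*11 = ((-3 + 16*(-10))*(-13))*11 = ((-3 - 160)*(-13))*11 = -163*(-13)*11 = 2119*11 = 23309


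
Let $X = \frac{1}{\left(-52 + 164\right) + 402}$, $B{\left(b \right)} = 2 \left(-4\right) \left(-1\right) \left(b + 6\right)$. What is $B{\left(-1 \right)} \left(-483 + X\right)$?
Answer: $- \frac{4965220}{257} \approx -19320.0$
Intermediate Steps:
$B{\left(b \right)} = 48 + 8 b$ ($B{\left(b \right)} = \left(-8\right) \left(-1\right) \left(6 + b\right) = 8 \left(6 + b\right) = 48 + 8 b$)
$X = \frac{1}{514}$ ($X = \frac{1}{112 + 402} = \frac{1}{514} \approx 0.0019455$)
$B{\left(-1 \right)} \left(-483 + X\right) = \left(48 + 8 \left(-1\right)\right) \left(-483 + \frac{1}{514}\right) = \left(48 - 8\right) \left(- \frac{248261}{514}\right) = 40 \left(- \frac{248261}{514}\right) = - \frac{4965220}{257}$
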